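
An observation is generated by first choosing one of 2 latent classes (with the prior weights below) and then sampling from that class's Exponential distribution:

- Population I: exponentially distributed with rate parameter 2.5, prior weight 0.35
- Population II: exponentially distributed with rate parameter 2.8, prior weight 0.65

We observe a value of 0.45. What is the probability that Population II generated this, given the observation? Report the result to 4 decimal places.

By Bayes' theorem, P(k | x) = π_k f_k(x) / Σ_j π_j f_j(x).
Exponential densities:
  L_I = 0.811631
  L_II = 0.794231
Unnormalised posteriors:
  π_I·L_I = 0.35 × 0.811631 = 0.284071
  π_II·L_II = 0.65 × 0.794231 = 0.51625
Normaliser: 0.284071 + 0.51625 = 0.800321
So the posterior for Population II is 0.51625 / 0.800321 ≈ 0.6451.

0.6451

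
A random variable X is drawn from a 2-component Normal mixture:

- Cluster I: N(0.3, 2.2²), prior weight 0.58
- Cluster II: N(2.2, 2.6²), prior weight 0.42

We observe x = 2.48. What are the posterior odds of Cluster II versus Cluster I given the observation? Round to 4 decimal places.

The posterior odds equal the prior odds times the likelihood ratio: (P(Z=i)/P(Z=j))·(f_i(x)/f_j(x)).
Normal densities:
  f_I = 0.110987
  f_II = 0.152552
Posterior odds = (P(Z=II)·f_II) / (P(Z=I)·f_I) = (0.42·0.152552) / (0.58·0.110987) = 0.0640719 / 0.0643722 ≈ 0.9953

0.9953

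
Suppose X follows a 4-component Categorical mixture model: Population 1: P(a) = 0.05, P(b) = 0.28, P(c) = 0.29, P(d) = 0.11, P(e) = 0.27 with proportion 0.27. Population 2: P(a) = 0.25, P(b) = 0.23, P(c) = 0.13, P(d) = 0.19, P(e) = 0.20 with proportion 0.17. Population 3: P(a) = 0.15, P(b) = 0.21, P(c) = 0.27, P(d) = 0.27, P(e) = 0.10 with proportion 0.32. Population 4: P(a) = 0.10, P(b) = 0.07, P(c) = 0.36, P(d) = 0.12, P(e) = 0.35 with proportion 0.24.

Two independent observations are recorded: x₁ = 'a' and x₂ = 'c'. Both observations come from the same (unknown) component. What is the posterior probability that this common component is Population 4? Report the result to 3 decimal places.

P(component k | x) = π_k·f_k(x) / marginal(x), where marginal(x) = Σ_j π_j·f_j(x).
Since both observations come from the same component, the likelihood for component k is f_k(x₁)·f_k(x₂).
  p_1 = [0.05] × [0.29] = 0.0145
  p_2 = [0.25] × [0.13] = 0.0325
  p_3 = [0.15] × [0.27] = 0.0405
  p_4 = [0.1] × [0.36] = 0.036
Prior × likelihood for each component:
  π_1·p_1 = 0.27 × 0.0145 = 0.003915
  π_2·p_2 = 0.17 × 0.0325 = 0.005525
  π_3·p_3 = 0.32 × 0.0405 = 0.01296
  π_4·p_4 = 0.24 × 0.036 = 0.00864
Sum: 0.003915 + 0.005525 + 0.01296 + 0.00864 = 0.03104
P(Population 4 | data) = 0.00864 / 0.03104 ≈ 0.278

0.278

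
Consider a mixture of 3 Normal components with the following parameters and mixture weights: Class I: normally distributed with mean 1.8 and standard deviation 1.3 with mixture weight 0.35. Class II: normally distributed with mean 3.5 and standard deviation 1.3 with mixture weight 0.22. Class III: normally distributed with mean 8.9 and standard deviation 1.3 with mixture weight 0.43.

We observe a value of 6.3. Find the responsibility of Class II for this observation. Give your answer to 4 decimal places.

By Bayes' theorem, P(k | x) = π_k f_k(x) / Σ_j π_j f_j(x).
Normal densities:
  f_I = (1/(1.3·√(2π)))·exp(−(6.3−1.8)²/(2·1.3²)) = 0.306879·exp(-5.99112) = 0.000767458
  f_II = (1/(1.3·√(2π)))·exp(−(6.3−3.5)²/(2·1.3²)) = 0.306879·exp(-2.31953) = 0.0301723
  f_III = (1/(1.3·√(2π)))·exp(−(6.3−8.9)²/(2·1.3²)) = 0.306879·exp(-2.00000) = 0.0415315
Weight by the priors:
  π_I·f_I = 0.35 × 0.000767458 = 0.00026861
  π_II·f_II = 0.22 × 0.0301723 = 0.00663792
  π_III·f_III = 0.43 × 0.0415315 = 0.0178586
Marginal: 0.00026861 + 0.00663792 + 0.0178586 = 0.0247651
Responsibility of Class II: 0.00663792 / 0.0247651 ≈ 0.2680

0.2680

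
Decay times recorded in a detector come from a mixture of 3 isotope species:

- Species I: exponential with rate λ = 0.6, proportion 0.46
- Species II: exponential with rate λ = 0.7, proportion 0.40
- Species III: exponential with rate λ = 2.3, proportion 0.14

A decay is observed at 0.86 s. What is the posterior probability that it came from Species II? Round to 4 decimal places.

0.4229

By Bayes' theorem, P(k | x) = π_k f_k(x) / Σ_j π_j f_j(x).
Evaluate each component's likelihood at the observed value:
  f_I = 0.6·e^(−0.6·0.86) = 0.6·e^(−0.5160) = 0.358142
  f_II = 0.7·e^(−0.7·0.86) = 0.7·e^(−0.6020) = 0.383401
  f_III = 2.3·e^(−2.3·0.86) = 2.3·e^(−1.9780) = 0.318195
Weight by the priors:
  π_I·f_I = 0.46 × 0.358142 = 0.164745
  π_II·f_II = 0.40 × 0.383401 = 0.15336
  π_III·f_III = 0.14 × 0.318195 = 0.0445473
Denominator: 0.164745 + 0.15336 + 0.0445473 = 0.362653
P(Species II | 0.86 s) ≈ 0.4229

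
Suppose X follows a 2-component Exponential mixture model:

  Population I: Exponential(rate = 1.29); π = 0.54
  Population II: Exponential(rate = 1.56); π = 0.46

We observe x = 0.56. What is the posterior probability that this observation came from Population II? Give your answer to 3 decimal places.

0.470

The responsibility of component k is π_k f_k(x) divided by Σ_j π_j f_j(x).
Evaluate each component's likelihood at the observed value:
  f_I = 1.29·e^(−1.29·0.56) = 1.29·e^(−0.7224) = 0.626405
  f_II = 1.56·e^(−1.56·0.56) = 1.56·e^(−0.8736) = 0.651216
Prior × likelihood for each component:
  π_I·f_I = 0.54 × 0.626405 = 0.338259
  π_II·f_II = 0.46 × 0.651216 = 0.299559
Sum: 0.338259 + 0.299559 = 0.637818
P(Population II | 0.56) = 0.299559 / 0.637818 ≈ 0.470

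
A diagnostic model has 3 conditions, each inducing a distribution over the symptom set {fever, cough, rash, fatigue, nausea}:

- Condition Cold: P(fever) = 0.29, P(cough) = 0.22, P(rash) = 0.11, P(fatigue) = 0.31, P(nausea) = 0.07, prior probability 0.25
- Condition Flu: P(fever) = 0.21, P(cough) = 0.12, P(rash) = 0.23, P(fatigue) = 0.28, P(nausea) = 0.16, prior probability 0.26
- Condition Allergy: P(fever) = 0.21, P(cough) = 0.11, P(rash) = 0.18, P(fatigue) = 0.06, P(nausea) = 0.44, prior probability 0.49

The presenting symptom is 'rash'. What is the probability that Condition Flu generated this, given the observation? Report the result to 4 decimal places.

The responsibility of component k is π_k f_k(x) divided by Σ_j π_j f_j(x).
Categorical probabilities:
  f_Cold = P(rash | comp) = 0.11
  f_Flu = P(rash | comp) = 0.23
  f_Allergy = P(rash | comp) = 0.18
Multiply by the mixture weights:
  π_Cold·f_Cold = 0.25 × 0.11 = 0.0275
  π_Flu·f_Flu = 0.26 × 0.23 = 0.0598
  π_Allergy·f_Allergy = 0.49 × 0.18 = 0.0882
Sum: 0.0275 + 0.0598 + 0.0882 = 0.1755
So the posterior for Condition Flu is 0.0598 / 0.1755 ≈ 0.3407.

0.3407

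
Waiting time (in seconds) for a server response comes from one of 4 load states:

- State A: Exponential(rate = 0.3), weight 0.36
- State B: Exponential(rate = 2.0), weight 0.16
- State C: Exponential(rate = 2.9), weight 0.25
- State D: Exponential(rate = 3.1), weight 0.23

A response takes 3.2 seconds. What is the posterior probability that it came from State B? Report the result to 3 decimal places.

0.013

Posterior ∝ prior × likelihood, so P(k | x) ∝ w_k f_k(x); normalise over all components.
Exponential densities:
  L_A = 0.114868
  L_B = 0.00332311
  L_C = 0.000270486
  L_D = 0.000152462
Multiply by the mixture weights:
  w_A·L_A = 0.36 × 0.114868 = 0.0413524
  w_B·L_B = 0.16 × 0.00332311 = 0.000531698
  w_C·L_C = 0.25 × 0.000270486 = 6.76216e-05
  w_D·L_D = 0.23 × 0.000152462 = 3.50662e-05
Evidence: 0.0413524 + 0.000531698 + 6.76216e-05 + 3.50662e-05 = 0.0419868
P(State B | x) ≈ 0.013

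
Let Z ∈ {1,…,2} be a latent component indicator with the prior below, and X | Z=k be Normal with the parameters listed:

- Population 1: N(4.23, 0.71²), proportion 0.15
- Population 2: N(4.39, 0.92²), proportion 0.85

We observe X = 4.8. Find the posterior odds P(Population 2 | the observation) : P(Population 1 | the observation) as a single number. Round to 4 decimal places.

The posterior odds equal the prior odds times the likelihood ratio: (π_i/π_j)·(f_i(x)/f_j(x)).
Evaluate each component's likelihood at the observed value:
  p_1 = 0.407096
  p_2 = 0.392641
Odds = (0.85/0.15) × (0.392641/0.407096) = 5.66667 × 0.964492 ≈ 5.4655

5.4655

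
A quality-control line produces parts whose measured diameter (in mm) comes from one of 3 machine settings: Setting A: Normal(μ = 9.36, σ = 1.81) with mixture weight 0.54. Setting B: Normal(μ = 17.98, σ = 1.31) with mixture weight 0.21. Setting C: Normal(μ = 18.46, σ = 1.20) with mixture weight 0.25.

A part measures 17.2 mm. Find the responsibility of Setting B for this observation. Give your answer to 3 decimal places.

The responsibility of component k is P(Z=k) f_k(x) divided by Σ_j P(Z=j) f_j(x).
Evaluate each component's likelihood at the observed value:
  L_A = (1/(1.81·√(2π)))·exp(−(17.2−9.36)²/(2·1.81²)) = 0.220410·exp(-9.38091) = 1.85846e-05
  L_B = (1/(1.31·√(2π)))·exp(−(17.2−17.98)²/(2·1.31²)) = 0.304536·exp(-0.17726) = 0.255067
  L_C = (1/(1.20·√(2π)))·exp(−(17.2−18.46)²/(2·1.20²)) = 0.332452·exp(-0.55125) = 0.191568
Multiply by the mixture weights:
  P(Z=A)·L_A = 0.54 × 1.85846e-05 = 1.00357e-05
  P(Z=B)·L_B = 0.21 × 0.255067 = 0.0535641
  P(Z=C)·L_C = 0.25 × 0.191568 = 0.0478921
Denominator: 1.00357e-05 + 0.0535641 + 0.0478921 = 0.101466
So the posterior for Setting B is 0.0535641 / 0.101466 ≈ 0.528.

0.528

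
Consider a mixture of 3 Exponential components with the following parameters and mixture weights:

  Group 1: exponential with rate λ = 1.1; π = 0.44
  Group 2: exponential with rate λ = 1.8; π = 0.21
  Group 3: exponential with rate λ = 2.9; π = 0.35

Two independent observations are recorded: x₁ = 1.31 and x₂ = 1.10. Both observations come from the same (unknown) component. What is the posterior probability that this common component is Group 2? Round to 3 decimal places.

0.181

The responsibility of component k is π_k f_k(x) divided by Σ_j π_j f_j(x).
Since both observations come from the same component, the likelihood for component k is f_k(x₁)·f_k(x₂).
  f_1 = [1.1·e^(−1.1·1.31) = 1.1·e^(−1.4410) = 0.26036] × [0.328017] = 0.0854025
  f_2 = [1.8·e^(−1.8·1.31) = 1.8·e^(−2.3580) = 0.170297] × [0.248525] = 0.0423229
  f_3 = [2.9·e^(−2.9·1.31) = 2.9·e^(−3.7990) = 0.0649401] × [0.119398] = 0.00775375
Prior × likelihood for each component:
  π_1·f_1 = 0.44 × 0.0854025 = 0.0375771
  π_2·f_2 = 0.21 × 0.0423229 = 0.00888781
  π_3·f_3 = 0.35 × 0.00775375 = 0.00271381
Normaliser: 0.0375771 + 0.00888781 + 0.00271381 = 0.0491787
So the posterior for Group 2 is 0.00888781 / 0.0491787 ≈ 0.181.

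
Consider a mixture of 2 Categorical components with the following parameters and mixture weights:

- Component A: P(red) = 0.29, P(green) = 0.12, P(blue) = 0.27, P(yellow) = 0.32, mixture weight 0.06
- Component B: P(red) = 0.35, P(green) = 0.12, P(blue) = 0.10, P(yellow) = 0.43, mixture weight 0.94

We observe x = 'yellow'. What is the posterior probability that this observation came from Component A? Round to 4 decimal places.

Apply Bayes' rule: the posterior for each component is proportional to its prior times its likelihood at x.
Component likelihoods at x = 'yellow':
  f_A = 0.32
  f_B = 0.43
Prior × likelihood for each component:
  π_A·f_A = 0.06 × 0.32 = 0.0192
  π_B·f_B = 0.94 × 0.43 = 0.4042
Marginal: 0.0192 + 0.4042 = 0.4234
P(Component A | data) ≈ 0.0453

0.0453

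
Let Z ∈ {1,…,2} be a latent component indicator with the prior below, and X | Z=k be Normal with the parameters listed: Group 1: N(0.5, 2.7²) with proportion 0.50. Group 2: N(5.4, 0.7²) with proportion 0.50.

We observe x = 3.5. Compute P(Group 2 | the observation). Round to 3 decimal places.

0.152

Posterior ∝ prior × likelihood, so P(k | x) ∝ π_k f_k(x); normalise over all components.
Component likelihoods at x = 3.5:
  p_1 = (1/(2.7·√(2π)))·exp(−(3.5−0.5)²/(2·2.7²)) = 0.147756·exp(-0.61728) = 0.0797009
  p_2 = (1/(0.7·√(2π)))·exp(−(3.5−5.4)²/(2·0.7²)) = 0.569918·exp(-3.68367) = 0.0143223
Prior × likelihood for each component:
  π_1·p_1 = 0.50 × 0.0797009 = 0.0398505
  π_2·p_2 = 0.50 × 0.0143223 = 0.00716115
Normaliser: 0.0398505 + 0.00716115 = 0.0470116
P(Group 2 | data) = 0.00716115 / 0.0470116 ≈ 0.152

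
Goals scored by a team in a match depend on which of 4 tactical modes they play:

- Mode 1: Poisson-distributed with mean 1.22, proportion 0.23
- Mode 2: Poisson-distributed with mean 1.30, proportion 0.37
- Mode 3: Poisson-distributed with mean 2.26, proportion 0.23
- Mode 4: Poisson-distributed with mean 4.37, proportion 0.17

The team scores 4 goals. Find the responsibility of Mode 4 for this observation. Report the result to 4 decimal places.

P(component k | x) = π_k·f_k(x) / marginal(x), where marginal(x) = Σ_j π_j·f_j(x).
Poisson probabilities:
  f_1 = e^(−1.22)·1.22^4/4! = 0.0272514
  f_2 = e^(−1.30)·1.30^4/4! = 0.0324324
  f_3 = e^(−2.26)·2.26^4/4! = 0.113427
  f_4 = e^(−4.37)·4.37^4/4! = 0.192242
Multiply by the mixture weights:
  π_1·f_1 = 0.23 × 0.0272514 = 0.00626782
  π_2·f_2 = 0.37 × 0.0324324 = 0.012
  π_3·f_3 = 0.23 × 0.113427 = 0.0260882
  π_4·f_4 = 0.17 × 0.192242 = 0.0326811
Marginal: 0.00626782 + 0.012 + 0.0260882 + 0.0326811 = 0.0770372
P(Mode 4 | the observation) ≈ 0.4242

0.4242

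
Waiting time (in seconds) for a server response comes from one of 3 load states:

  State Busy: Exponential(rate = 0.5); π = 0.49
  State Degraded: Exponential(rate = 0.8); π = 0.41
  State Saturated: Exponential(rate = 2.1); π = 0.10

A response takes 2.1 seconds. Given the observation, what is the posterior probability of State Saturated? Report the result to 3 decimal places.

0.017

P(component k | x) = w_k·f_k(x) / marginal(x), where marginal(x) = Σ_j w_j·f_j(x).
Component likelihoods at x = 2.1 seconds:
  f_Busy = 0.5·e^(−0.5·2.1) = 0.5·e^(−1.0500) = 0.174969
  f_Degraded = 0.8·e^(−0.8·2.1) = 0.8·e^(−1.6800) = 0.149099
  f_Saturated = 2.1·e^(−2.1·2.1) = 2.1·e^(−4.4100) = 0.0255259
Weight by the priors:
  w_Busy·f_Busy = 0.49 × 0.174969 = 0.0857347
  w_Degraded·f_Degraded = 0.41 × 0.149099 = 0.0611307
  w_Saturated·f_Saturated = 0.10 × 0.0255259 = 0.00255259
Sum: 0.0857347 + 0.0611307 + 0.00255259 = 0.149418
So the posterior for State Saturated is 0.00255259 / 0.149418 ≈ 0.017.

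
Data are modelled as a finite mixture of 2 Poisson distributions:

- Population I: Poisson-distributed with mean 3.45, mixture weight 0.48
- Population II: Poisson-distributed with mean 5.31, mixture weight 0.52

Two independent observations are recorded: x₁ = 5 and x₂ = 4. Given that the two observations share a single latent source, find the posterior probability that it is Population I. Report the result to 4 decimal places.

P(component k | x) = w_k·f_k(x) / marginal(x), where marginal(x) = Σ_j w_j·f_j(x).
Since both observations come from the same component, the likelihood for component k is f_k(x₁)·f_k(x₂).
  f_I = [e^(−3.45)·3.45^5/5! = 0.1293] × [0.187391] = 0.0242297
  f_II = [e^(−5.31)·5.31^5/5! = 0.173855] × [0.163705] = 0.028461
Unnormalised posteriors:
  w_I·f_I = 0.48 × 0.0242297 = 0.0116302
  w_II·f_II = 0.52 × 0.028461 = 0.0147997
Marginal: 0.0116302 + 0.0147997 = 0.02643
So the posterior for Population I is 0.0116302 / 0.02643 ≈ 0.4400.

0.4400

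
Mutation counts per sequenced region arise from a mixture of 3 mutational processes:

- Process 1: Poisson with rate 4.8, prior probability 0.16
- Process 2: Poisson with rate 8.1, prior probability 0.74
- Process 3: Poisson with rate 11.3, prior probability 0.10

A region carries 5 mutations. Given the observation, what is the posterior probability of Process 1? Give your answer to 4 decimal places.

Posterior ∝ prior × likelihood, so P(k | x) ∝ P(Z=k) f_k(x); normalise over all components.
Evaluate each component's likelihood at the observed value:
  p_1 = 0.174748
  p_2 = 0.088198
  p_3 = 0.0189969
Unnormalised posteriors:
  P(Z=1)·p_1 = 0.16 × 0.174748 = 0.0279596
  P(Z=2)·p_2 = 0.74 × 0.088198 = 0.0652665
  P(Z=3)·p_3 = 0.10 × 0.0189969 = 0.00189969
Marginal: 0.0279596 + 0.0652665 + 0.00189969 = 0.0951258
Responsibility of Process 1: 0.0279596 / 0.0951258 ≈ 0.2939

0.2939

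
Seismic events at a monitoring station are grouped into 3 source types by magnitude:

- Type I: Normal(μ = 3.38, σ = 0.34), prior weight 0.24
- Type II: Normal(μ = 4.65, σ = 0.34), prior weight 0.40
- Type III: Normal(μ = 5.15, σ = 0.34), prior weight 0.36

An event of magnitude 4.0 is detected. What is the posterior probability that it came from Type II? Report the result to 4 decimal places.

The responsibility of component k is π_k f_k(x) divided by Σ_j π_j f_j(x).
Normal densities:
  p_I = 0.222515
  p_II = 0.188709
  p_III = 0.00384768
Prior × likelihood for each component:
  π_I·p_I = 0.24 × 0.222515 = 0.0534037
  π_II·p_II = 0.40 × 0.188709 = 0.0754835
  π_III·p_III = 0.36 × 0.00384768 = 0.00138517
Sum: 0.0534037 + 0.0754835 + 0.00138517 = 0.130272
P(Type II | 4.0) = 0.0754835 / 0.130272 ≈ 0.5794

0.5794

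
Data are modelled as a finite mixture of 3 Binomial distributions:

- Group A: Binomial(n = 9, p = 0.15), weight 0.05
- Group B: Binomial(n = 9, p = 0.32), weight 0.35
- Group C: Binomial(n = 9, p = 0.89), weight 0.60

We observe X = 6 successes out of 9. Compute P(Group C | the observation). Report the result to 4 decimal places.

0.7701

By Bayes' theorem, P(k | x) = P(Z=k) f_k(x) / Σ_j P(Z=j) f_j(x).
Component likelihoods at x = 6 successes out of 9:
  f_A = 0.000587602
  f_B = 0.02836
  f_C = 0.0555645
Weight by the priors:
  P(Z=A)·f_A = 0.05 × 0.000587602 = 2.93801e-05
  P(Z=B)·f_B = 0.35 × 0.02836 = 0.00992599
  P(Z=C)·f_C = 0.60 × 0.0555645 = 0.0333387
Denominator: 2.93801e-05 + 0.00992599 + 0.0333387 = 0.0432941
Responsibility of Group C: 0.0333387 / 0.0432941 ≈ 0.7701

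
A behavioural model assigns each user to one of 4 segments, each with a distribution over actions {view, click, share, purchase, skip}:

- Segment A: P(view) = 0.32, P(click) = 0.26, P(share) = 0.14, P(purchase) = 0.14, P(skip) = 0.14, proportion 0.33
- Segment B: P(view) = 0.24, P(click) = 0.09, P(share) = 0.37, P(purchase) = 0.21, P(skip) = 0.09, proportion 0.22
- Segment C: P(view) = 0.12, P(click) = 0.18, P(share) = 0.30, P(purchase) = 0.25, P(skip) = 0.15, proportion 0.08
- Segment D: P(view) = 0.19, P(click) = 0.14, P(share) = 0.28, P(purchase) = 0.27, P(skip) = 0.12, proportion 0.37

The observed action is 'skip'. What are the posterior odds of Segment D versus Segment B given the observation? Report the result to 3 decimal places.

The posterior odds equal the prior odds times the likelihood ratio: (w_i/w_j)·(f_i(x)/f_j(x)).
Categorical probabilities:
  p_A = P(skip | comp) = 0.14
  p_B = P(skip | comp) = 0.09
  p_C = P(skip | comp) = 0.15
  p_D = P(skip | comp) = 0.12
Posterior odds = (w_D·p_D) / (w_B·p_B) = (0.37·0.12) / (0.22·0.09) = 0.0444 / 0.0198 ≈ 2.242

2.242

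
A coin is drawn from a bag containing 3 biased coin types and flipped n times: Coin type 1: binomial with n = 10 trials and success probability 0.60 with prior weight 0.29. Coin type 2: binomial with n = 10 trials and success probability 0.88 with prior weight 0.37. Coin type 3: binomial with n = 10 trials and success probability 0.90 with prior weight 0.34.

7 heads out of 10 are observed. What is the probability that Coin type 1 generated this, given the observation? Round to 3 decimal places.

0.551

Apply Bayes' rule: the posterior for each component is proportional to its prior times its likelihood at x.
Binomial probabilities:
  L_1 = 0.214991
  L_2 = 0.084743
  L_3 = 0.0573956
Prior × likelihood for each component:
  w_1·L_1 = 0.29 × 0.214991 = 0.0623473
  w_2·L_2 = 0.37 × 0.084743 = 0.0313549
  w_3·L_3 = 0.34 × 0.0573956 = 0.0195145
Sum: 0.0623473 + 0.0313549 + 0.0195145 = 0.113217
So the posterior for Coin type 1 is 0.0623473 / 0.113217 ≈ 0.551.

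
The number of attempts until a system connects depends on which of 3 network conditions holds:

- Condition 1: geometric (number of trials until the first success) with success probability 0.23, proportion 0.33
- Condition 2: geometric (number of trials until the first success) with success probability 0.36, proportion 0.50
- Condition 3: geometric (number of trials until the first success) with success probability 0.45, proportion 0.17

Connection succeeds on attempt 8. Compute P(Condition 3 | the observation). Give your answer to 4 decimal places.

P(component k | x) = P(Z=k)·f_k(x) / marginal(x), where marginal(x) = Σ_j P(Z=j)·f_j(x).
Evaluate each component's likelihood at the observed value:
  L_1 = 0.23·(1−0.23)^7 = 0.23·0.160485 = 0.0369116
  L_2 = 0.36·(1−0.36)^7 = 0.36·0.0439805 = 0.015833
  L_3 = 0.45·(1−0.45)^7 = 0.45·0.0152244 = 0.00685096
Weight by the priors:
  P(Z=1)·L_1 = 0.33 × 0.0369116 = 0.0121808
  P(Z=2)·L_2 = 0.50 × 0.015833 = 0.00791648
  P(Z=3)·L_3 = 0.17 × 0.00685096 = 0.00116466
Evidence: 0.0121808 + 0.00791648 + 0.00116466 = 0.021262
P(Condition 3 | the observation) ≈ 0.0548

0.0548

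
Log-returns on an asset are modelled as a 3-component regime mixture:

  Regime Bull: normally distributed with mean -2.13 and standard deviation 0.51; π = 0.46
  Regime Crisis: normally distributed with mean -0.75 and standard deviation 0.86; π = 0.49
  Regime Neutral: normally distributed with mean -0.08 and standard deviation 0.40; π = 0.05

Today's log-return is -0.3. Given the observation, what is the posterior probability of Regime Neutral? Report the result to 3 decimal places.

0.177

By Bayes' theorem, P(k | x) = P(Z=k) f_k(x) / Σ_j P(Z=j) f_j(x).
Normal densities:
  f_Bull = (1/(0.51·√(2π)))·exp(−(-0.3−-2.13)²/(2·0.51²)) = 0.782240·exp(-6.43772) = 0.00125163
  f_Crisis = (1/(0.86·√(2π)))·exp(−(-0.3−-0.75)²/(2·0.86²)) = 0.463886·exp(-0.13690) = 0.404536
  f_Neutral = (1/(0.40·√(2π)))·exp(−(-0.3−-0.08)²/(2·0.40²)) = 0.997356·exp(-0.15125) = 0.85736
Multiply by the mixture weights:
  P(Z=Bull)·f_Bull = 0.46 × 0.00125163 = 0.000575749
  P(Z=Crisis)·f_Crisis = 0.49 × 0.404536 = 0.198223
  P(Z=Neutral)·f_Neutral = 0.05 × 0.85736 = 0.042868
Marginal: 0.000575749 + 0.198223 + 0.042868 = 0.241666
So the posterior for Regime Neutral is 0.042868 / 0.241666 ≈ 0.177.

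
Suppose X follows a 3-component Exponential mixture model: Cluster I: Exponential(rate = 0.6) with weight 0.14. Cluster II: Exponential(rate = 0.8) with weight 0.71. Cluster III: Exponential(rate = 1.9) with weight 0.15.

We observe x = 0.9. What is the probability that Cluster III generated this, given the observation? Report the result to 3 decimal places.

P(component k | x) = w_k·f_k(x) / marginal(x), where marginal(x) = Σ_j w_j·f_j(x).
Component likelihoods at x = 0.9:
  f_I = 0.349649
  f_II = 0.389402
  f_III = 0.343645
Prior × likelihood for each component:
  w_I·f_I = 0.14 × 0.349649 = 0.0489509
  w_II·f_II = 0.71 × 0.389402 = 0.276475
  w_III·f_III = 0.15 × 0.343645 = 0.0515468
Normaliser: 0.0489509 + 0.276475 + 0.0515468 = 0.376973
P(Cluster III | the observation) ≈ 0.137

0.137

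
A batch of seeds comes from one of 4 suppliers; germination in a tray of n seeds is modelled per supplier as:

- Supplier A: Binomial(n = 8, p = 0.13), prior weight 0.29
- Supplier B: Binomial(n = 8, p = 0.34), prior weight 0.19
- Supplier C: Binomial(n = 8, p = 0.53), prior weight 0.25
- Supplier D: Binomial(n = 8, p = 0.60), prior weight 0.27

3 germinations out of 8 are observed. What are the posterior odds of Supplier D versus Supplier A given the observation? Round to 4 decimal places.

1.8806

The posterior odds equal the prior odds times the likelihood ratio: (π_i/π_j)·(f_i(x)/f_j(x)).
Evaluate each component's likelihood at the observed value:
  p_A = 0.0613217
  p_B = 0.275641
  p_C = 0.191208
  p_D = 0.123863
Posterior odds = (π_D·p_D) / (π_A·p_A) = (0.27·0.123863) / (0.29·0.0613217) = 0.033443 / 0.0177833 ≈ 1.8806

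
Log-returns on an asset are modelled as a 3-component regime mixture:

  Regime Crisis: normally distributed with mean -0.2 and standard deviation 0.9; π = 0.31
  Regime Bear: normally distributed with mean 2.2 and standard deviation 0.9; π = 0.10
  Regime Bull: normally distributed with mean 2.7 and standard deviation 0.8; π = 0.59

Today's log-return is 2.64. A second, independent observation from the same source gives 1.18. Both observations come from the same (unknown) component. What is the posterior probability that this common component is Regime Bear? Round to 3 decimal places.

Posterior ∝ prior × likelihood, so P(k | x) ∝ w_k f_k(x); normalise over all components.
Since both observations come from the same component, the likelihood for component k is f_k(x₁)·f_k(x₂).
  p_Crisis = [(1/(0.9·√(2π)))·exp(−(2.64−-0.2)²/(2·0.9²)) = 0.443269·exp(-4.97877) = 0.00305082] × [0.136814] = 0.000417395
  p_Bear = [(1/(0.9·√(2π)))·exp(−(2.64−2.2)²/(2·0.9²)) = 0.443269·exp(-0.11951) = 0.393339] × [0.233214] = 0.091732
  p_Bull = [(1/(0.8·√(2π)))·exp(−(2.64−2.7)²/(2·0.8²)) = 0.498678·exp(-0.00281) = 0.497277] × [0.0820198] = 0.0407866
Prior × likelihood for each component:
  w_Crisis·p_Crisis = 0.31 × 0.000417395 = 0.000129393
  w_Bear·p_Bear = 0.10 × 0.091732 = 0.0091732
  w_Bull·p_Bull = 0.59 × 0.0407866 = 0.0240641
Evidence: 0.000129393 + 0.0091732 + 0.0240641 = 0.0333667
So the posterior for Regime Bear is 0.0091732 / 0.0333667 ≈ 0.275.

0.275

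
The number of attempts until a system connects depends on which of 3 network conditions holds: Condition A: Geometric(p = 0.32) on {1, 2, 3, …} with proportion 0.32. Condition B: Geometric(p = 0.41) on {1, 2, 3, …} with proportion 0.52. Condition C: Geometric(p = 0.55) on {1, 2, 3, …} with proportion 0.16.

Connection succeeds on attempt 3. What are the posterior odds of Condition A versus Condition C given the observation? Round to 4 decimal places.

Only the two components matter; the odds are (P(Z=i) f_i(x)) / (P(Z=j) f_j(x)).
Component likelihoods at x = 3:
  L_A = 0.147968
  L_B = 0.142721
  L_C = 0.111375
Posterior odds = (P(Z=A)·L_A) / (P(Z=C)·L_C) = (0.32·0.147968) / (0.16·0.111375) = 0.0473498 / 0.01782 ≈ 2.6571

2.6571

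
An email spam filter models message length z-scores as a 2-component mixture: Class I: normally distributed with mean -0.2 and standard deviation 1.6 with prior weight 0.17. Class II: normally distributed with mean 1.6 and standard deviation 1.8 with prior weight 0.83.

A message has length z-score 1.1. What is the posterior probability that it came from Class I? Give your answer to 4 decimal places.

0.1469

Apply Bayes' rule: the posterior for each component is proportional to its prior times its likelihood at x.
Evaluate each component's likelihood at the observed value:
  L_I = (1/(1.6·√(2π)))·exp(−(1.1−-0.2)²/(2·1.6²)) = 0.249339·exp(-0.33008) = 0.179242
  L_II = (1/(1.8·√(2π)))·exp(−(1.1−1.6)²/(2·1.8²)) = 0.221635·exp(-0.03858) = 0.213247
Prior × likelihood for each component:
  P(Z=I)·L_I = 0.17 × 0.179242 = 0.0304711
  P(Z=II)·L_II = 0.83 × 0.213247 = 0.176995
Sum: 0.0304711 + 0.176995 = 0.207466
So the posterior for Class I is 0.0304711 / 0.207466 ≈ 0.1469.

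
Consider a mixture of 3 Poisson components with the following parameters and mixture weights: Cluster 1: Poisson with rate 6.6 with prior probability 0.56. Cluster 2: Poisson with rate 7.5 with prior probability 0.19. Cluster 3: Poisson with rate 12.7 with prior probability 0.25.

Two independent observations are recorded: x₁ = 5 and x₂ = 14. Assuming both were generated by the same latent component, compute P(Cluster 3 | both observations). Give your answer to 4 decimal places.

0.2568

Apply Bayes' rule: the posterior for each component is proportional to its prior times its likelihood at x.
Since both observations come from the same component, the likelihood for component k is f_k(x₁)·f_k(x₂).
  p_1 = [e^(−6.6)·6.6^5/5! = 0.141969] × [0.00464369] = 0.000659262
  p_2 = [e^(−7.5)·7.5^5/5! = 0.109375] × [0.0113042] = 0.00123639
  p_3 = [e^(−12.7)·12.7^5/5! = 0.00840035] × [0.0993811] = 0.000834836
Unnormalised posteriors:
  π_1·p_1 = 0.56 × 0.000659262 = 0.000369187
  π_2·p_2 = 0.19 × 0.00123639 = 0.000234915
  π_3·p_3 = 0.25 × 0.000834836 = 0.000208709
Normaliser: 0.000369187 + 0.000234915 + 0.000208709 = 0.000812811
So the posterior for Cluster 3 is 0.000208709 / 0.000812811 ≈ 0.2568.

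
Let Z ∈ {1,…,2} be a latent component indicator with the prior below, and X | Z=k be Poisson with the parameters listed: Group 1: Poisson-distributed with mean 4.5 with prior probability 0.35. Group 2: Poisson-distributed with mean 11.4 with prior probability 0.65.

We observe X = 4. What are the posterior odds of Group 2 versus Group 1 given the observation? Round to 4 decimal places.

0.0771

Only the two components matter; the odds are (π_i f_i(x)) / (π_j f_j(x)).
Poisson probabilities:
  f_1 = 0.189808
  f_2 = 0.00787864
0.00512111 / 0.0664327 ≈ 0.0771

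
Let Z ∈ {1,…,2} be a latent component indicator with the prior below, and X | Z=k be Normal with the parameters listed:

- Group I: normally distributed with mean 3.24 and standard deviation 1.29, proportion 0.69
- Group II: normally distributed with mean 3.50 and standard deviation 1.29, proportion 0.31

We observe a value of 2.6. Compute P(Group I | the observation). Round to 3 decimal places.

Posterior ∝ prior × likelihood, so P(k | x) ∝ P(Z=k) f_k(x); normalise over all components.
Evaluate each component's likelihood at the observed value:
  L_I = 0.273446
  L_II = 0.242451
Unnormalised posteriors:
  P(Z=I)·L_I = 0.69 × 0.273446 = 0.188678
  P(Z=II)·L_II = 0.31 × 0.242451 = 0.0751598
Denominator: 0.188678 + 0.0751598 = 0.263838
Responsibility of Group I: 0.188678 / 0.263838 ≈ 0.715

0.715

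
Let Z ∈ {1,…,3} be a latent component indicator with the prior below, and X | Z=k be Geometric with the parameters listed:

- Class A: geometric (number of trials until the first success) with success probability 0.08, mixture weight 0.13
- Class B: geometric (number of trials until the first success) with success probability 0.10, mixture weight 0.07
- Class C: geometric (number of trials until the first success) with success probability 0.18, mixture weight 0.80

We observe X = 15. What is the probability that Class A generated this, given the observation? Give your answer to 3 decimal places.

0.235

By Bayes' theorem, P(k | x) = w_k f_k(x) / Σ_j w_j f_j(x).
Evaluate each component's likelihood at the observed value:
  p_A = 0.0248954
  p_B = 0.0228768
  p_C = 0.0111858
Prior × likelihood for each component:
  w_A·p_A = 0.13 × 0.0248954 = 0.00323641
  w_B·p_B = 0.07 × 0.0228768 = 0.00160138
  w_C·p_C = 0.80 × 0.0111858 = 0.00894863
Sum: 0.00323641 + 0.00160138 + 0.00894863 = 0.0137864
So the posterior for Class A is 0.00323641 / 0.0137864 ≈ 0.235.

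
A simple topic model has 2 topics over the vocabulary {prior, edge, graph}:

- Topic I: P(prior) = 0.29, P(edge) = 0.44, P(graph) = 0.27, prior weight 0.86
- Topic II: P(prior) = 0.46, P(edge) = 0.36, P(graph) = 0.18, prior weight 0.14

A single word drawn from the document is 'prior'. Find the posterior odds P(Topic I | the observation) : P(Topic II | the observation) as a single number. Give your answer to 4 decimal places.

Posterior odds = (π_i f_i(x)) / (π_j f_j(x)); the normalising sum cancels.
Evaluate each component's likelihood at the observed value:
  p_I = 0.29
  p_II = 0.46
0.2494 / 0.0644 ≈ 3.8727

3.8727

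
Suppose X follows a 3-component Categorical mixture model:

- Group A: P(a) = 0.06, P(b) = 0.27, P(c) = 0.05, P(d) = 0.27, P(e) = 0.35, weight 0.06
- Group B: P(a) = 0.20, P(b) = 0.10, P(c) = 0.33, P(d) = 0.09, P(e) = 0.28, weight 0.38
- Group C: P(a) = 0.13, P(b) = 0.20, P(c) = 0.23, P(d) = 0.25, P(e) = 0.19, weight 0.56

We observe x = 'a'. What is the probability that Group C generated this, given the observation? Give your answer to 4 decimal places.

0.4777

By Bayes' theorem, P(k | x) = π_k f_k(x) / Σ_j π_j f_j(x).
Categorical probabilities:
  f_A = 0.06
  f_B = 0.2
  f_C = 0.13
Unnormalised posteriors:
  π_A·f_A = 0.06 × 0.06 = 0.0036
  π_B·f_B = 0.38 × 0.2 = 0.076
  π_C·f_C = 0.56 × 0.13 = 0.0728
Evidence: 0.0036 + 0.076 + 0.0728 = 0.1524
So the posterior for Group C is 0.0728 / 0.1524 ≈ 0.4777.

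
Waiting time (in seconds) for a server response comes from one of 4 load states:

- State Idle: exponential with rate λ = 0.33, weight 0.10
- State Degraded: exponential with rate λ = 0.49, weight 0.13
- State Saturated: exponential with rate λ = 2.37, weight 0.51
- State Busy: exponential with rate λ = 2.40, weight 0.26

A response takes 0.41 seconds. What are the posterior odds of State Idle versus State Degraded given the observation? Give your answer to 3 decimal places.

0.553

Since P(k|x) ∝ P(Z=k) f_k(x), the posterior odds are P(Z=i) f_i(x) / (P(Z=j) f_j(x)).
Evaluate each component's likelihood at the observed value:
  p_Idle = 0.33·e^(−0.33·0.41) = 0.33·e^(−0.1353) = 0.28824
  p_Degraded = 0.49·e^(−0.49·0.41) = 0.49·e^(−0.2009) = 0.400817
  p_Saturated = 2.37·e^(−2.37·0.41) = 2.37·e^(−0.9717) = 0.896901
  p_Busy = 2.40·e^(−2.40·0.41) = 2.40·e^(−0.9840) = 0.897151
Posterior odds = (P(Z=Idle)·p_Idle) / (P(Z=Degraded)·p_Degraded) = (0.10·0.28824) / (0.13·0.400817) = 0.028824 / 0.0521062 ≈ 0.553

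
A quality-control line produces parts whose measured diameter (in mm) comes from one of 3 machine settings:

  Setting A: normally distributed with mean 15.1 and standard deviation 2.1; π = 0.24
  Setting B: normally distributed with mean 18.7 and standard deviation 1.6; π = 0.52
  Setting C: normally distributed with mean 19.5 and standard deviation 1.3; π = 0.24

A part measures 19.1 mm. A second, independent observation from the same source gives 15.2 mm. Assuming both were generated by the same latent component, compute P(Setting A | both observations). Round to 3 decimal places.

0.323

The responsibility of component k is π_k f_k(x) divided by Σ_j π_j f_j(x).
Since both observations come from the same component, the likelihood for component k is f_k(x₁)·f_k(x₂).
  L_A = [0.0309639] × [0.189757] = 0.00587562
  L_B = [0.241668] × [0.022788] = 0.00550713
  L_C = [0.29269] × [0.0012918] = 0.000378098
Unnormalised posteriors:
  π_A·L_A = 0.24 × 0.00587562 = 0.00141015
  π_B·L_B = 0.52 × 0.00550713 = 0.00286371
  π_C·L_C = 0.24 × 0.000378098 = 9.07435e-05
Denominator: 0.00141015 + 0.00286371 + 9.07435e-05 = 0.0043646
P(Setting A | x) = 0.00141015 / 0.0043646 ≈ 0.323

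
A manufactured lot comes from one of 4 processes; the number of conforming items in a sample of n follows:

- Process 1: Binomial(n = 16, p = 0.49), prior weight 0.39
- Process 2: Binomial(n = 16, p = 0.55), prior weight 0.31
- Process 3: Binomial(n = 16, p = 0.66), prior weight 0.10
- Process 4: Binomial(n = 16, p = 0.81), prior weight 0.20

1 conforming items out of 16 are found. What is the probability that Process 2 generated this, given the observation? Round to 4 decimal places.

The responsibility of component k is w_k f_k(x) divided by Σ_j w_j f_j(x).
Binomial probabilities:
  p_1 = C(16,1)·0.49^1·0.51^15 = 16·0.49·4.10726e-05 = 0.00032201
  p_2 = C(16,1)·0.55^1·0.45^15 = 16·0.55·6.2833e-06 = 5.5293e-05
  p_3 = C(16,1)·0.66^1·0.34^15 = 16·0.66·9.37959e-08 = 9.90484e-07
  p_4 = C(16,1)·0.81^1·0.19^15 = 16·0.81·1.51811e-11 = 1.96747e-10
Weight by the priors:
  w_1·p_1 = 0.39 × 0.00032201 = 0.000125584
  w_2·p_2 = 0.31 × 5.5293e-05 = 1.71408e-05
  w_3·p_3 = 0.10 × 9.90484e-07 = 9.90484e-08
  w_4·p_4 = 0.20 × 1.96747e-10 = 3.93495e-11
Denominator: 0.000125584 + 1.71408e-05 + 9.90484e-08 + 3.93495e-11 = 0.000142824
So the posterior for Process 2 is 1.71408e-05 / 0.000142824 ≈ 0.1200.

0.1200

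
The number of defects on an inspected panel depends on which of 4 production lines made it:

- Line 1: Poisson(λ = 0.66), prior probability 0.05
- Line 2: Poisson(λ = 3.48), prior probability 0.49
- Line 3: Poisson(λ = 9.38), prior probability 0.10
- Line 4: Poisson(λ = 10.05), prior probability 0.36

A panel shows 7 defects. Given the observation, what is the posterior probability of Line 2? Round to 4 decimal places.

By Bayes' theorem, P(k | x) = w_k f_k(x) / Σ_j w_j f_j(x).
Evaluate each component's likelihood at the observed value:
  f_1 = e^(−0.66)·0.66^7/7! = 5.59426e-06
  f_2 = e^(−3.48)·3.48^7/7! = 0.0377815
  f_3 = e^(−9.38)·9.38^7/7! = 0.106981
  f_4 = e^(−10.05)·10.05^7/7! = 0.0887304
Unnormalised posteriors:
  w_1·f_1 = 0.05 × 5.59426e-06 = 2.79713e-07
  w_2·f_2 = 0.49 × 0.0377815 = 0.0185129
  w_3·f_3 = 0.10 × 0.106981 = 0.0106981
  w_4·f_4 = 0.36 × 0.0887304 = 0.0319429
Marginal: 2.79713e-07 + 0.0185129 + 0.0106981 + 0.0319429 = 0.0611543
Responsibility of Line 2: 0.0185129 / 0.0611543 ≈ 0.3027

0.3027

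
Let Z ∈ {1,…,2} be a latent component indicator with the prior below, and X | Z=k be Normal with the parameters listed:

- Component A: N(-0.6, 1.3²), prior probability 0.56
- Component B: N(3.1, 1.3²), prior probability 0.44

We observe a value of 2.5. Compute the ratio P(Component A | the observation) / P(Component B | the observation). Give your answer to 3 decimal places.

The posterior odds equal the prior odds times the likelihood ratio: (π_i/π_j)·(f_i(x)/f_j(x)).
Normal densities:
  f_A = 0.0178724
  f_B = 0.275874
Odds = (0.56/0.44) × (0.0178724/0.275874) = 1.27273 × 0.0647847 ≈ 0.082

0.082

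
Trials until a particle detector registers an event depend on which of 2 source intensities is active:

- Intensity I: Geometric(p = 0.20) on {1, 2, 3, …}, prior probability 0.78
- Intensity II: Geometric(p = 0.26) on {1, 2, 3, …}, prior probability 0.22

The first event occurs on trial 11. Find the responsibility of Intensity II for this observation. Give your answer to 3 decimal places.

0.144

The responsibility of component k is w_k f_k(x) divided by Σ_j w_j f_j(x).
Component likelihoods at x = 11:
  p_I = 0.0214748
  p_II = 0.0128024
Prior × likelihood for each component:
  w_I·p_I = 0.78 × 0.0214748 = 0.0167504
  w_II·p_II = 0.22 × 0.0128024 = 0.00281652
Evidence: 0.0167504 + 0.00281652 = 0.0195669
P(Intensity II | data) = 0.00281652 / 0.0195669 ≈ 0.144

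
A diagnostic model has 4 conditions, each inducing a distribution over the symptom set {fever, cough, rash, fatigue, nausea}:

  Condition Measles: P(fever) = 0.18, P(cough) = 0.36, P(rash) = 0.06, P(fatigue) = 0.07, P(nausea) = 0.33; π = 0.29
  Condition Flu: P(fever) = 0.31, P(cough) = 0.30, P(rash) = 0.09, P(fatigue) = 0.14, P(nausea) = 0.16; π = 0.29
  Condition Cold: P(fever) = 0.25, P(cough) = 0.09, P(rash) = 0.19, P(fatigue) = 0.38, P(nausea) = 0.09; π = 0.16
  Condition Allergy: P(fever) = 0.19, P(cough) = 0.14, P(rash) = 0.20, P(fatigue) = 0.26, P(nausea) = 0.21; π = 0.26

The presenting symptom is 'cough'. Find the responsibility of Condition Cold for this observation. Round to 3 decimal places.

Apply Bayes' rule: the posterior for each component is proportional to its prior times its likelihood at x.
Categorical probabilities:
  f_Measles = 0.36
  f_Flu = 0.3
  f_Cold = 0.09
  f_Allergy = 0.14
Weight by the priors:
  π_Measles·f_Measles = 0.29 × 0.36 = 0.1044
  π_Flu·f_Flu = 0.29 × 0.3 = 0.087
  π_Cold·f_Cold = 0.16 × 0.09 = 0.0144
  π_Allergy·f_Allergy = 0.26 × 0.14 = 0.0364
Sum: 0.1044 + 0.087 + 0.0144 + 0.0364 = 0.2422
P(Condition Cold | 'cough') = 0.0144 / 0.2422 ≈ 0.059

0.059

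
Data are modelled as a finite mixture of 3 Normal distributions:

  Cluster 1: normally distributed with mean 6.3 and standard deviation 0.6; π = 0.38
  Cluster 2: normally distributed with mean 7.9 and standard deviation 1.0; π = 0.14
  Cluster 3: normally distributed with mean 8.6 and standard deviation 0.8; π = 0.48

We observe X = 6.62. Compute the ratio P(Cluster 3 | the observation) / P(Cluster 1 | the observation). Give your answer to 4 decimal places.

Only the two components matter; the odds are (π_i f_i(x)) / (π_j f_j(x)).
Component likelihoods at x = 6.62:
  L_1 = (1/(0.6·√(2π)))·exp(−(6.62−6.3)²/(2·0.6²)) = 0.664904·exp(-0.14222) = 0.576756
  L_2 = (1/(1.0·√(2π)))·exp(−(6.62−7.9)²/(2·1.0²)) = 0.398942·exp(-0.81920) = 0.175847
  L_3 = (1/(0.8·√(2π)))·exp(−(6.62−8.6)²/(2·0.8²)) = 0.498678·exp(-3.06281) = 0.0233162
Odds = (0.48/0.38) × (0.0233162/0.576756) = 1.26316 × 0.0404264 ≈ 0.0511

0.0511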